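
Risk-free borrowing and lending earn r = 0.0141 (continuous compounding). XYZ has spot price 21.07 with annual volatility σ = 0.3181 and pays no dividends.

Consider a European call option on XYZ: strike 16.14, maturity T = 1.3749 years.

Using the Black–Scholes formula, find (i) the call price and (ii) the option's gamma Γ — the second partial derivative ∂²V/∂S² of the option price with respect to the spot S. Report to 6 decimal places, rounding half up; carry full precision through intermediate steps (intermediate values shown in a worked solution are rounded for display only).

σ√T = 0.3181·√1.3749 = 0.372992
d₁ = (ln(S/K) + (r+σ²/2)T) / (σ√T) = (ln(21.07/16.14) + (0.0141+0.3181²/2)·1.3749) / 0.372992 = (0.266550 + 0.088948) / 0.372992 = 0.953096
d₂ = d₁ − σ√T = 0.953096 − 0.372992 = 0.580105
e^{−rT} = 0.980801
N(d₁) = 0.829729,  N(d₂) = 0.719078
Call price V = S·N(d₁) − K·e^{−rT}·N(d₂) = 17.482398 − 11.383092 = 6.099306
φ(d₁) = (1/√(2π))·e^{−d₁²/2} = 0.253312
Γ = φ(d₁) / (S·σ·√T) = 0.032232

price = 6.099306
Γ = 0.032232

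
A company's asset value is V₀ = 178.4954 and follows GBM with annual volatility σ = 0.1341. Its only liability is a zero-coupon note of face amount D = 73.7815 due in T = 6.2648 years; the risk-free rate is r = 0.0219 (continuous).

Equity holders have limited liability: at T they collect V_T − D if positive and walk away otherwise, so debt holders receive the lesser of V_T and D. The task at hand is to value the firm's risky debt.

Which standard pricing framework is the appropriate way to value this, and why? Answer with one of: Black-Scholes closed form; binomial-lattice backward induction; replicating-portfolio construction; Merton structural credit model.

Key observation: assets follow a GBM and default happens iff V_T < 73.7815; valuing claims on that split (equity as a call, risky debt as the residual) is the structural model's definition.

framework: Merton structural credit model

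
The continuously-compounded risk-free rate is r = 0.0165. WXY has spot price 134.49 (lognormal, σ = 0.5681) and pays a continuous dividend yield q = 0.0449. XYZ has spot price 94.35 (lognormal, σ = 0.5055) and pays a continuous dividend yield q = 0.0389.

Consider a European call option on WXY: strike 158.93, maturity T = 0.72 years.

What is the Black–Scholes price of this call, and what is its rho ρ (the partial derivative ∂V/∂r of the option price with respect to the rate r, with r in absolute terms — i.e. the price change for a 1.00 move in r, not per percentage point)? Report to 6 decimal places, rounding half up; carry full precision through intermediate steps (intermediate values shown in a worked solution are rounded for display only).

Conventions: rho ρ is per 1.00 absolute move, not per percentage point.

price = 15.931643
ρ = 29.898308

σ√T = 0.5681·√0.72 = 0.482049
d₁ = (ln(S/K) + (r−q+σ²/2)T) / (σ√T) = (ln(134.49/158.93) + (0.0165−0.0449+0.5681²/2)·0.72) / 0.482049 = (-0.166974 + 0.095738) / 0.482049 = -0.147779
d₂ = d₁ − σ√T = -0.147779 − 0.482049 = -0.629827
e^{−rT} = 0.988190
e^{−qT} = 0.968189
N(d₁) = 0.441259,  N(d₂) = 0.264404
Call price V = S·e^{−qT}·N(d₁) − K·e^{−rT}·N(d₂) = 57.457070 − 41.525427 = 15.931643
ρ = K·T·e^{−rT}·N(d₂) = 29.898308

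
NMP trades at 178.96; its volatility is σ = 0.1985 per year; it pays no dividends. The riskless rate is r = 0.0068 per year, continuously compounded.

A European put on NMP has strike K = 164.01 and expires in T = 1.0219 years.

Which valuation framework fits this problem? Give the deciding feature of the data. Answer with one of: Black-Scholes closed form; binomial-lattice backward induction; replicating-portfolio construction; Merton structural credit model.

framework: Black-Scholes closed form

Key observation: a European-exercise option on NMP struck at 164.01 — a GBM underlying with constant parameters — admits an analytic price: the data contain no early exercise, no discrete tree, no debt structure.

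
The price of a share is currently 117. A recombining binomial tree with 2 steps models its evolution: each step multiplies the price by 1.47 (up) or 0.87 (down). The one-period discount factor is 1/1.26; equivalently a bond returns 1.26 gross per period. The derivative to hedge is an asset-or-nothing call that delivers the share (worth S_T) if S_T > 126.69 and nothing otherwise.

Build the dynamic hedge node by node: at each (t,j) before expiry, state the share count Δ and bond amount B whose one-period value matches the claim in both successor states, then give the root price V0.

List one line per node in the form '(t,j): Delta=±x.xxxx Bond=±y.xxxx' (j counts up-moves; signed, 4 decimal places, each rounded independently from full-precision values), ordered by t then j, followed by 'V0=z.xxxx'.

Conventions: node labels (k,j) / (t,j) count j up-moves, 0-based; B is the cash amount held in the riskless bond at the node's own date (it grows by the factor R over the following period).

Risk-neutral probability p* = (R−d)/(u−d) = (1.26−0.87)/(1.47−0.87) = 0.6500.
Terminal payoffs: V(2,0)=0.0000, V(2,1)=149.6313, V(2,2)=252.8253
(1,0): S=101.7900. Δ = (V_up−V_dn)/(S_up−S_dn) = (149.6313−0.0000)/(149.6313−88.5573) = 2.4500. V = [p*·149.6313 + (1−p*)·0.0000]/1.26 = 77.1908. B = V − Δ·S = -172.1947.
(1,1): S=171.9900. Δ = (V_up−V_dn)/(S_up−S_dn) = (252.8253−149.6313)/(252.8253−149.6313) = 1.0000. V = [p*·252.8253 + (1−p*)·149.6313]/1.26 = 171.9900. B = V − Δ·S = 0.0000.
(0,0): S=117.0000. Δ = (V_up−V_dn)/(S_up−S_dn) = (171.9900−77.1908)/(171.9900−101.7900) = 1.3504. V = [p*·171.9900 + (1−p*)·77.1908]/1.26 = 110.1669. B = V − Δ·S = -47.8319.
Verification: the root portfolio costs Δ(0,0)·S0 + B(0,0) = 110.1669, matching V0.

(0,0): Delta=1.3504 Bond=-47.8319
(1,0): Delta=2.4500 Bond=-172.1947
(1,1): Delta=1.0000 Bond=0.0000
V0=110.1669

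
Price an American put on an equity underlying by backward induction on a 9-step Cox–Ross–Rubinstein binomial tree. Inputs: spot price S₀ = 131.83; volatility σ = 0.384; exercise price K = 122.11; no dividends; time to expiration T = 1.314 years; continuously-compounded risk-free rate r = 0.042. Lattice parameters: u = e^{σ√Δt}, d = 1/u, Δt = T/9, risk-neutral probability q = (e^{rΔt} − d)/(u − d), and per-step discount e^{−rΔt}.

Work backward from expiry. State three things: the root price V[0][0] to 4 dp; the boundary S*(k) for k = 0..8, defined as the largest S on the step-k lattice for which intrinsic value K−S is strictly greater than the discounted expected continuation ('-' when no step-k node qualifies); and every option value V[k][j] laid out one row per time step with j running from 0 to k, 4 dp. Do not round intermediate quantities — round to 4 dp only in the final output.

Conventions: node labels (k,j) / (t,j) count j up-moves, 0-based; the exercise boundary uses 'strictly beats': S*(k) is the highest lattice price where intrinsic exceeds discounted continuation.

price = 15.2423
boundary = - - - - 73.3035 63.2998 73.3035 84.8882 98.3036
tree:
15.2423
21.3179 8.9656
29.0108 13.3960 4.3611
38.2788 19.5092 7.0559 1.5466
48.8065 27.5533 11.1903 2.7425 0.2926
58.8102 37.4996 17.3107 4.8144 0.5709 0.0000
67.4487 48.8065 25.9344 8.3466 1.1138 0.0000 0.0000
74.9083 58.8102 37.2218 14.2431 2.1730 0.0000 0.0000 0.0000
81.3499 67.4487 48.8065 23.8064 4.2394 0.0000 0.0000 0.0000 0.0000
86.9124 74.9083 58.8102 37.2218 8.2708 0.0000 0.0000 0.0000 0.0000 0.0000

Δt=0.14600, u=1.15804, d=0.86353, q=0.48427, disc=e^(-rΔt)=0.99389
k=9 terminal: V=max(K-S,0) → 86.9124 74.9083 58.8102 37.2218 8.2708 0.0000 0.0000 0.0000 0.0000 0.0000
k=8: j=0 S=40.7601 intr=81.3499 cont=80.6034 V=81.3499[EX]; j=1 S=54.6613 intr=67.4487 cont=66.7022 V=67.4487[EX]; j=2 S=73.3035 intr=48.8065 cont=48.0600 V=48.8065[EX]; j=3 S=98.3036 intr=23.8064 cont=23.0599 V=23.8064[EX]; j=4 S=131.8300 intr=0.0000 cont=4.2394 V=4.2394[hold]; j=5 S=176.7905 intr=0.0000 cont=0.0000 V=0.0000[hold]; j=6 S=237.0848 intr=0.0000 cont=0.0000 V=0.0000[hold]; j=7 S=317.9424 intr=0.0000 cont=0.0000 V=0.0000[hold]; j=8 S=426.3765 intr=0.0000 cont=0.0000 V=0.0000[hold]  S*(8)=98.3036
k=7: j=0 S=47.2017 intr=74.9083 cont=74.1618 V=74.9083[EX]; j=1 S=63.2998 intr=58.8102 cont=58.0637 V=58.8102[EX]; j=2 S=84.8882 intr=37.2218 cont=36.4754 V=37.2218[EX]; j=3 S=113.8392 intr=8.2708 cont=14.2431 V=14.2431[hold]; j=4 S=152.6640 intr=0.0000 cont=2.1730 V=2.1730[hold]; j=5 S=204.7300 intr=0.0000 cont=0.0000 V=0.0000[hold]; j=6 S=274.5530 intr=0.0000 cont=0.0000 V=0.0000[hold]; j=7 S=368.1891 intr=0.0000 cont=0.0000 V=0.0000[hold]  S*(7)=84.8882
k=6: j=0 S=54.6613 intr=67.4487 cont=66.7022 V=67.4487[EX]; j=1 S=73.3035 intr=48.8065 cont=48.0600 V=48.8065[EX]; j=2 S=98.3036 intr=23.8064 cont=25.9344 V=25.9344[hold]; j=3 S=131.8300 intr=0.0000 cont=8.3466 V=8.3466[hold]; j=4 S=176.7905 intr=0.0000 cont=1.1138 V=1.1138[hold]; j=5 S=237.0848 intr=0.0000 cont=0.0000 V=0.0000[hold]; j=6 S=317.9424 intr=0.0000 cont=0.0000 V=0.0000[hold]  S*(6)=73.3035
k=5: j=0 S=63.2998 intr=58.8102 cont=58.0637 V=58.8102[EX]; j=1 S=84.8882 intr=37.2218 cont=37.4996 V=37.4996[hold]; j=2 S=113.8392 intr=8.2708 cont=17.3107 V=17.3107[hold]; j=3 S=152.6640 intr=0.0000 cont=4.8144 V=4.8144[hold]; j=4 S=204.7300 intr=0.0000 cont=0.5709 V=0.5709[hold]; j=5 S=274.5530 intr=0.0000 cont=0.0000 V=0.0000[hold]  S*(5)=63.2998
k=4: j=0 S=73.3035 intr=48.8065 cont=48.1937 V=48.8065[EX]; j=1 S=98.3036 intr=23.8064 cont=27.5533 V=27.5533[hold]; j=2 S=131.8300 intr=0.0000 cont=11.1903 V=11.1903[hold]; j=3 S=176.7905 intr=0.0000 cont=2.7425 V=2.7425[hold]; j=4 S=237.0848 intr=0.0000 cont=0.2926 V=0.2926[hold]  S*(4)=73.3035
k=3: j=0 S=84.8882 intr=37.2218 cont=38.2788 V=38.2788[hold]; j=1 S=113.8392 intr=8.2708 cont=19.5092 V=19.5092[hold]; j=2 S=152.6640 intr=0.0000 cont=7.0559 V=7.0559[hold]; j=3 S=204.7300 intr=0.0000 cont=1.5466 V=1.5466[hold]  S*(3)=-
k=2: j=0 S=98.3036 intr=23.8064 cont=29.0108 V=29.0108[hold]; j=1 S=131.8300 intr=0.0000 cont=13.3960 V=13.3960[hold]; j=2 S=176.7905 intr=0.0000 cont=4.3611 V=4.3611[hold]  S*(2)=-
k=1: j=0 S=113.8392 intr=8.2708 cont=21.3179 V=21.3179[hold]; j=1 S=152.6640 intr=0.0000 cont=8.9656 V=8.9656[hold]  S*(1)=-
k=0: j=0 S=131.8300 intr=0.0000 cont=15.2423 V=15.2423[hold]  S*(0)=-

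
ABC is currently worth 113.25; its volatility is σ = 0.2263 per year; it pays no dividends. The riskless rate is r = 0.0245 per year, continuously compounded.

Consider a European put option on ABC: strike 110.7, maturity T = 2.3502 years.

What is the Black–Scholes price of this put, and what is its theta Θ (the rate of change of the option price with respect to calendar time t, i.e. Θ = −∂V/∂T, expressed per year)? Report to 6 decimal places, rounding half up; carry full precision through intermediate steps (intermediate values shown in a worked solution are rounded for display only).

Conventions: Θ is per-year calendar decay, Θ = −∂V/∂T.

σ√T = 0.2263·√2.3502 = 0.346926
d₁ = (ln(S/K) + (r+σ²/2)T) / (σ√T) = (ln(113.25/110.7) + (0.0245+0.2263²/2)·2.3502) / 0.346926 = (0.022774 + 0.117759) / 0.346926 = 0.405080
d₂ = d₁ − σ√T = 0.405080 − 0.346926 = 0.058154
e^{−rT} = 0.944046
N(−d₁) = 0.342710,  N(−d₂) = 0.476813
Put price V = K·e^{−rT}·N(−d₂) − S·N(−d₁) = 49.829811 − 38.811851 = 11.017960
φ(d₁) = (1/√(2π))·e^{−d₁²/2} = 0.367518
Θ = −S·φ(d₁)·σ/(2√T) + r·K·e^{−rT}·N(−d₂) = −3.071983 + 1.220830 = -1.851153

price = 11.017960
Θ = -1.851153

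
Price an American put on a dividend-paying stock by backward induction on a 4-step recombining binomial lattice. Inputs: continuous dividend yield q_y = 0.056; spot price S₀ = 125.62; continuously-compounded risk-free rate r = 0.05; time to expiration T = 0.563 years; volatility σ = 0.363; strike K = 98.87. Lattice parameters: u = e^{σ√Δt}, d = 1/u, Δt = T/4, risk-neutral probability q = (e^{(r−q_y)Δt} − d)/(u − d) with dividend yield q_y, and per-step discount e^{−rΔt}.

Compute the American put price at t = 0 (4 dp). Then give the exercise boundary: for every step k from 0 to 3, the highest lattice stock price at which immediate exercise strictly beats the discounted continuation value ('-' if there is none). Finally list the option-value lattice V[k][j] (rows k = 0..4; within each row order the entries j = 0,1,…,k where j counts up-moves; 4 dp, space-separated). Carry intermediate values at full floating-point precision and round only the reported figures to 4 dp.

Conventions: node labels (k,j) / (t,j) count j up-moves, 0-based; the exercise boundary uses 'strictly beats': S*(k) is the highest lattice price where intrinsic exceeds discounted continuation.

params: Δt=0.14075 u=1.14589 d=0.87268 q=0.46292 e^(-rΔt)=0.99299
t_4 payoffs: 26.0115 3.2014 0.0000 0.0000 0.0000
t_3: node(3,0) S=83.4882 payoff=15.3818 vs cont=15.3439 → 15.3818 [stop]  node(3,1) S=109.6262 payoff=0.0000 vs cont=1.7073 → 1.7073 [wait]  node(3,2) S=143.9473 payoff=0.0000 vs cont=0.0000 → 0.0000 [wait]  node(3,3) S=189.0134 payoff=0.0000 vs cont=0.0000 → 0.0000 [wait]  ⇒ S*(3)=83.4882
t_2: node(2,0) S=95.6686 payoff=3.2014 vs cont=8.9882 → 8.9882 [wait]  node(2,1) S=125.6200 payoff=0.0000 vs cont=0.9106 → 0.9106 [wait]  node(2,2) S=164.9484 payoff=0.0000 vs cont=0.0000 → 0.0000 [wait]  ⇒ S*(2)=-
t_1: node(1,0) S=109.6262 payoff=0.0000 vs cont=5.2121 → 5.2121 [wait]  node(1,1) S=143.9473 payoff=0.0000 vs cont=0.4856 → 0.4856 [wait]  ⇒ S*(1)=-
t_0: node(0,0) S=125.6200 payoff=0.0000 vs cont=3.0029 → 3.0029 [wait]  ⇒ S*(0)=-

price = 3.0029
boundary = - - - 83.4882
tree:
3.0029
5.2121 0.4856
8.9882 0.9106 0.0000
15.3818 1.7073 0.0000 0.0000
26.0115 3.2014 0.0000 0.0000 0.0000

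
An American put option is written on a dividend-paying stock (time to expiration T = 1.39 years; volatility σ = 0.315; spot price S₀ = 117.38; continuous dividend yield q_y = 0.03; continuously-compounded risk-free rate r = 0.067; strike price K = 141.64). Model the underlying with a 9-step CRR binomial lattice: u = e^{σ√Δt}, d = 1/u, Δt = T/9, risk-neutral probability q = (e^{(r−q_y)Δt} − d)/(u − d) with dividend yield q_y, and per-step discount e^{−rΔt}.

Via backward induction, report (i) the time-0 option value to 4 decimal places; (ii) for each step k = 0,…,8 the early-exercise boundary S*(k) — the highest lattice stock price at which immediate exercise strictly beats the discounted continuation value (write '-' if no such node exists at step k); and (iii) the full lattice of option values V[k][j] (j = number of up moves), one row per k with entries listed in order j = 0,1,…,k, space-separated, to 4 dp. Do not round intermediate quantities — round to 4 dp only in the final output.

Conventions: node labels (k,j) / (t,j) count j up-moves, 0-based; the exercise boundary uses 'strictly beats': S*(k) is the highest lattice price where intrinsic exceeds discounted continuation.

price = 29.7114
boundary = - - 91.6365 80.9666 91.6365 103.7126 91.6365 103.7126 117.3800
tree:
29.7114
39.0813 20.6717
50.0035 28.6379 12.8891
60.6734 38.4817 19.0865 6.7672
70.1009 50.0035 27.4070 10.9049 2.6409
78.4307 60.6734 37.9274 17.1314 4.7110 0.5610
85.7907 70.1009 50.0035 26.0498 8.2916 1.1161 0.0000
92.2936 78.4307 60.6734 37.9274 14.3452 2.2207 0.0000 0.0000
98.0394 85.7907 70.1009 50.0035 24.2600 4.4185 0.0000 0.0000 0.0000
103.1161 92.2936 78.4307 60.6734 37.9274 8.7915 0.0000 0.0000 0.0000 0.0000

Δt=0.15444, u=1.13178, d=0.88356, q=0.49218, disc=e^(-rΔt)=0.98971
k=9 terminal: V=max(K-S,0) → 103.1161 92.2936 78.4307 60.6734 37.9274 8.7915 0.0000 0.0000 0.0000 0.0000
k=8: j=0 S=43.6006 intr=98.0394 cont=96.7828 V=98.0394[EX]; j=1 S=55.8493 intr=85.7907 cont=84.5907 V=85.7907[EX]; j=2 S=71.5391 intr=70.1009 cont=68.9735 V=70.1009[EX]; j=3 S=91.6365 intr=50.0035 cont=48.9690 V=50.0035[EX]; j=4 S=117.3800 intr=24.2600 cont=23.3445 V=24.2600[EX]; j=5 S=150.3556 intr=0.0000 cont=4.4185 V=4.4185[hold]; j=6 S=192.5949 intr=0.0000 cont=0.0000 V=0.0000[hold]; j=7 S=246.7006 intr=0.0000 cont=0.0000 V=0.0000[hold]; j=8 S=316.0062 intr=0.0000 cont=0.0000 V=0.0000[hold]  S*(8)=117.3800
k=7: j=0 S=49.3464 intr=92.2936 cont=91.0636 V=92.2936[EX]; j=1 S=63.2093 intr=78.4307 cont=77.2648 V=78.4307[EX]; j=2 S=80.9666 intr=60.6734 cont=59.5896 V=60.6734[EX]; j=3 S=103.7126 intr=37.9274 cont=36.9487 V=37.9274[EX]; j=4 S=132.8485 intr=8.7915 cont=14.3452 V=14.3452[hold]; j=5 S=170.1697 intr=0.0000 cont=2.2207 V=2.2207[hold]; j=6 S=217.9754 intr=0.0000 cont=0.0000 V=0.0000[hold]; j=7 S=279.2113 intr=0.0000 cont=0.0000 V=0.0000[hold]  S*(7)=103.7126
k=6: j=0 S=55.8493 intr=85.7907 cont=84.5907 V=85.7907[EX]; j=1 S=71.5391 intr=70.1009 cont=68.9735 V=70.1009[EX]; j=2 S=91.6365 intr=50.0035 cont=48.9690 V=50.0035[EX]; j=3 S=117.3800 intr=24.2600 cont=26.0498 V=26.0498[hold]; j=4 S=150.3556 intr=0.0000 cont=8.2916 V=8.2916[hold]; j=5 S=192.5949 intr=0.0000 cont=1.1161 V=1.1161[hold]; j=6 S=246.7006 intr=0.0000 cont=0.0000 V=0.0000[hold]  S*(6)=91.6365
k=5: j=0 S=63.2093 intr=78.4307 cont=77.2648 V=78.4307[EX]; j=1 S=80.9666 intr=60.6734 cont=59.5896 V=60.6734[EX]; j=2 S=103.7126 intr=37.9274 cont=37.8206 V=37.9274[EX]; j=3 S=132.8485 intr=8.7915 cont=17.1314 V=17.1314[hold]; j=4 S=170.1697 intr=0.0000 cont=4.7110 V=4.7110[hold]; j=5 S=217.9754 intr=0.0000 cont=0.5610 V=0.5610[hold]  S*(5)=103.7126
k=4: j=0 S=71.5391 intr=70.1009 cont=68.9735 V=70.1009[EX]; j=1 S=91.6365 intr=50.0035 cont=48.9690 V=50.0035[EX]; j=2 S=117.3800 intr=24.2600 cont=27.4070 V=27.4070[hold]; j=3 S=150.3556 intr=0.0000 cont=10.9049 V=10.9049[hold]; j=4 S=192.5949 intr=0.0000 cont=2.6409 V=2.6409[hold]  S*(4)=91.6365
k=3: j=0 S=80.9666 intr=60.6734 cont=59.5896 V=60.6734[EX]; j=1 S=103.7126 intr=37.9274 cont=38.4817 V=38.4817[hold]; j=2 S=132.8485 intr=8.7915 cont=19.0865 V=19.0865[hold]; j=3 S=170.1697 intr=0.0000 cont=6.7672 V=6.7672[hold]  S*(3)=80.9666
k=2: j=0 S=91.6365 intr=50.0035 cont=49.2389 V=50.0035[EX]; j=1 S=117.3800 intr=24.2600 cont=28.6379 V=28.6379[hold]; j=2 S=150.3556 intr=0.0000 cont=12.8891 V=12.8891[hold]  S*(2)=91.6365
k=1: j=0 S=103.7126 intr=37.9274 cont=39.0813 V=39.0813[hold]; j=1 S=132.8485 intr=8.7915 cont=20.6717 V=20.6717[hold]  S*(1)=-
k=0: j=0 S=117.3800 intr=24.2600 cont=29.7114 V=29.7114[hold]  S*(0)=-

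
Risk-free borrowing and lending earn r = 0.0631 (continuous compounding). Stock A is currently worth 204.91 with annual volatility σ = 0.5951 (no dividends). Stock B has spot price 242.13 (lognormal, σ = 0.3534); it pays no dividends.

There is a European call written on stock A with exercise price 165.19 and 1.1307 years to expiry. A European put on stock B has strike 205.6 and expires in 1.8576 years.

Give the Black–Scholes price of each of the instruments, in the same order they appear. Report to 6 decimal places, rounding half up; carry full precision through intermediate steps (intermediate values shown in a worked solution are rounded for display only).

[stock A call K=165.19]
σ√T = 0.5951·√1.1307 = 0.632796
d₁ = (ln(S/K) + (r+σ²/2)T) / (σ√T) = (ln(204.91/165.19) + (0.0631+0.5951²/2)·1.1307) / 0.632796 = (0.215475 + 0.271562) / 0.632796 = 0.769659
d₂ = d₁ − σ√T = 0.769659 − 0.632796 = 0.136863
e^{−rT} = 0.931139
N(d₁) = 0.779249,  N(d₂) = 0.554430
price = S·N(d₁) − K·e^{−rT}·N(d₂) = 159.675890 − 85.279603 = 74.396286
[stock B put K=205.6]
σ√T = 0.3534·√1.8576 = 0.481662
d₁ = (ln(S/K) + (r+σ²/2)T) / (σ√T) = (ln(242.13/205.6) + (0.0631+0.3534²/2)·1.8576) / 0.481662 = (0.163542 + 0.233214) / 0.481662 = 0.823723
d₂ = d₁ − σ√T = 0.823723 − 0.481662 = 0.342060
e^{−rT} = 0.889394
N(−d₁) = 0.205049,  N(−d₂) = 0.366153
price = K·e^{−rT}·N(−d₂) − S·N(−d₁) = 66.954506 − 49.648422 = 17.306084

price(stock A call K=165.19) = 74.396286
price(stock B put K=205.6) = 17.306084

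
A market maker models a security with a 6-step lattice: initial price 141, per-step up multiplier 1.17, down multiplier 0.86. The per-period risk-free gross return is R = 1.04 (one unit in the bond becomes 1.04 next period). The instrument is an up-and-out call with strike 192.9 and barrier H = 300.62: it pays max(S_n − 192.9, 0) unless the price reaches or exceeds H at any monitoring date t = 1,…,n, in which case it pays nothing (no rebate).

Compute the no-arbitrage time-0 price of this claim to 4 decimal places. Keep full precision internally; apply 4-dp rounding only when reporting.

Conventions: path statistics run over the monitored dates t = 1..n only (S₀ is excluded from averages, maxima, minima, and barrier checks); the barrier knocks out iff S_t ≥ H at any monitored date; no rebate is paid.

price = 8.5755

Risk-neutral up-probability p* = (R−d)/(u−d) = (1.04−0.86)/(1.17−0.86) = 0.5806; the claim prices as the p*-weighted sum of path payoffs discounted by R^6.
Enumerate all 2^6 = 64 price paths (U = up ×1.17, D = down ×0.86); each path with k up-moves has probability p*^k·(1−p*)^(6−k).
DDDDDD: M=121.2600, payoff=0.0000, prob=0.005439
UDDDDD: M=164.9700, payoff=0.0000, prob=0.007530
DUDDDD: M=141.8742, payoff=0.0000, prob=0.007530
UUDDDD: M=193.0149, payoff=0.0000, prob=0.010427
DDUDDD: M=122.0118, payoff=0.0000, prob=0.007530
UDUDDD: M=165.9928, payoff=0.0000, prob=0.010427
DUUDDD: M=165.9928, payoff=0.0000, prob=0.010427
UUUDDD: M=225.8274, payoff=0.0000, prob=0.014437
DDDUDD: M=121.2600, payoff=0.0000, prob=0.007530
UDDUDD: M=164.9700, payoff=0.0000, prob=0.010427
DUDUDD: M=142.7538, payoff=0.0000, prob=0.010427
UUDUDD: M=194.2116, payoff=0.0000, prob=0.014437
DDUUDD: M=142.7538, payoff=0.0000, prob=0.010427
UDUUDD: M=194.2116, payoff=0.0000, prob=0.014437
DUUUDD: M=194.2116, payoff=0.0000, prob=0.014437
UUUUDD: M=264.2181, payoff=2.5157, prob=0.019990
DDDDUD: M=121.2600, payoff=0.0000, prob=0.007530
UDDDUD: M=164.9700, payoff=0.0000, prob=0.010427
DUDDUD: M=141.8742, payoff=0.0000, prob=0.010427
UUDDUD: M=193.0149, payoff=0.0000, prob=0.014437
DDUDUD: M=122.7683, payoff=0.0000, prob=0.010427
UDUDUD: M=167.0220, payoff=0.0000, prob=0.014437
DUUDUD: M=167.0220, payoff=0.0000, prob=0.014437
UUUDUD: M=227.2276, payoff=2.5157, prob=0.019990
DDDUUD: M=122.7683, payoff=0.0000, prob=0.010427
UDDUUD: M=167.0220, payoff=0.0000, prob=0.014437
DUDUUD: M=167.0220, payoff=0.0000, prob=0.014437
UUDUUD: M=227.2276, payoff=2.5157, prob=0.019990
DDUUUD: M=167.0220, payoff=0.0000, prob=0.014437
UDUUUD: M=227.2276, payoff=2.5157, prob=0.019990
DUUUUD: M=227.2276, payoff=2.5157, prob=0.019990
UUUUUD: M=309.1352, payoff=0.0000, prob=0.027678
DDDDDU: M=121.2600, payoff=0.0000, prob=0.007530
UDDDDU: M=164.9700, payoff=0.0000, prob=0.010427
DUDDDU: M=141.8742, payoff=0.0000, prob=0.010427
UUDDDU: M=193.0149, payoff=0.0000, prob=0.014437
DDUDDU: M=122.0118, payoff=0.0000, prob=0.010427
UDUDDU: M=165.9928, payoff=0.0000, prob=0.014437
DUUDDU: M=165.9928, payoff=0.0000, prob=0.014437
UUUDDU: M=225.8274, payoff=2.5157, prob=0.019990
DDDUDU: M=121.2600, payoff=0.0000, prob=0.010427
UDDUDU: M=164.9700, payoff=0.0000, prob=0.014437
DUDUDU: M=143.6389, payoff=0.0000, prob=0.014437
UUDUDU: M=195.4157, payoff=2.5157, prob=0.019990
DDUUDU: M=143.6389, payoff=0.0000, prob=0.014437
UDUUDU: M=195.4157, payoff=2.5157, prob=0.019990
DUUUDU: M=195.4157, payoff=2.5157, prob=0.019990
UUUUDU: M=265.8562, payoff=72.9562, prob=0.027678
DDDDUU: M=121.2600, payoff=0.0000, prob=0.010427
UDDDUU: M=164.9700, payoff=0.0000, prob=0.014437
DUDDUU: M=143.6389, payoff=0.0000, prob=0.014437
UUDDUU: M=195.4157, payoff=2.5157, prob=0.019990
DDUDUU: M=143.6389, payoff=0.0000, prob=0.014437
UDUDUU: M=195.4157, payoff=2.5157, prob=0.019990
DUUDUU: M=195.4157, payoff=2.5157, prob=0.019990
UUUDUU: M=265.8562, payoff=72.9562, prob=0.027678
DDDUUU: M=143.6389, payoff=0.0000, prob=0.014437
UDDUUU: M=195.4157, payoff=2.5157, prob=0.019990
DUDUUU: M=195.4157, payoff=2.5157, prob=0.019990
UUDUUU: M=265.8562, payoff=72.9562, prob=0.027678
DDUUUU: M=195.4157, payoff=2.5157, prob=0.019990
UDUUUU: M=265.8562, payoff=72.9562, prob=0.027678
DUUUUU: M=265.8562, payoff=72.9562, prob=0.027678
UUUUUU: M=361.6882, payoff=0.0000, prob=0.038323
Price = Σ prob·payoff / R^6 = 10.850762 / 1.265319 = 8.5755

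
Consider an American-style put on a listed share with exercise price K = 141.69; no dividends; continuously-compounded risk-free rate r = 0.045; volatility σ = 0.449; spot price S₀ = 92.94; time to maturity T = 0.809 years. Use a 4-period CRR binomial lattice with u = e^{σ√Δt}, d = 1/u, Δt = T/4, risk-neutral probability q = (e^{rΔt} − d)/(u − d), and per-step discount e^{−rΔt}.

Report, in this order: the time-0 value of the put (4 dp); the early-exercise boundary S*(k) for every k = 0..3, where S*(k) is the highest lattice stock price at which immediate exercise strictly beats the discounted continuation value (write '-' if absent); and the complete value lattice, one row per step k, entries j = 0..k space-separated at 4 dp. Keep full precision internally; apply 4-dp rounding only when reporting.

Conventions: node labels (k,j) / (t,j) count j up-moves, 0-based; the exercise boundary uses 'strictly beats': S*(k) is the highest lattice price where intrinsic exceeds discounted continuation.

price = 49.6524
boundary = - 75.9465 92.9400 113.7359
tree:
49.6524
65.7435 32.6264
79.6299 48.7500 15.2342
90.9772 65.7435 27.9541 1.3102
100.2497 79.6299 48.7500 2.5049 0.0000

params: Δt=0.20225 u=1.22376 d=0.81716 q=0.47218 e^(-rΔt)=0.99094
t_4 payoffs: 100.2497 79.6299 48.7500 2.5049 0.0000
t_3: node(3,0) S=50.7128 payoff=90.9772 vs cont=89.6935 → 90.9772 [stop]  node(3,1) S=75.9465 payoff=65.7435 vs cont=64.4598 → 65.7435 [stop]  node(3,2) S=113.7359 payoff=27.9541 vs cont=26.6704 → 27.9541 [stop]  node(3,3) S=170.3287 payoff=0.0000 vs cont=1.3102 → 1.3102 [wait]  ⇒ S*(3)=113.7359
t_2: node(2,0) S=62.0601 payoff=79.6299 vs cont=78.3462 → 79.6299 [stop]  node(2,1) S=92.9400 payoff=48.7500 vs cont=47.4663 → 48.7500 [stop]  node(2,2) S=139.1851 payoff=2.5049 vs cont=15.2342 → 15.2342 [wait]  ⇒ S*(2)=92.9400
t_1: node(1,0) S=75.9465 payoff=65.7435 vs cont=64.4598 → 65.7435 [stop]  node(1,1) S=113.7359 payoff=27.9541 vs cont=32.6264 → 32.6264 [wait]  ⇒ S*(1)=75.9465
t_0: node(0,0) S=92.9400 payoff=48.7500 vs cont=49.6524 → 49.6524 [wait]  ⇒ S*(0)=-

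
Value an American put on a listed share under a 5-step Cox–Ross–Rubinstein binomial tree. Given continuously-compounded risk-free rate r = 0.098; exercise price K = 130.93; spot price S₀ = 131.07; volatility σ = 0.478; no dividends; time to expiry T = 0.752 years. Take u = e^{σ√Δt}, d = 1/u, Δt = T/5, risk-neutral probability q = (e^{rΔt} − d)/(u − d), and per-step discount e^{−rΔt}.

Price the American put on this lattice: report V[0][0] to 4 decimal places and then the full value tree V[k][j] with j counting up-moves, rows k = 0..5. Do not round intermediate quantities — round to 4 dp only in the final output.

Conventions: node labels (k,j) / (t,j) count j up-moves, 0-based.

price = 18.2035
tree:
18.2035
27.6869 9.0222
40.4634 15.4124 2.7380
55.7710 25.5391 5.4871 0.0000
68.4885 40.4634 10.9966 0.0000 0.0000
79.0541 55.7710 22.0380 0.0000 0.0000 0.0000

Δt=0.15040, u=1.20367, d=0.83079, q=0.49361, disc=e^(-rΔt)=0.98537
k=5 terminal: V=max(K-S,0) → 79.0541 55.7710 22.0380 0.0000 0.0000 0.0000
k=4: j=0 S=62.4415 intr=68.4885 cont=66.5728 V=68.4885[EX]; j=1 S=90.4666 intr=40.4634 cont=38.5477 V=40.4634[EX]; j=2 S=131.0700 intr=0.0000 cont=10.9966 V=10.9966[hold]; j=3 S=189.8971 intr=0.0000 cont=0.0000 V=0.0000[hold]; j=4 S=275.1270 intr=0.0000 cont=0.0000 V=0.0000[hold]
k=3: j=0 S=75.1590 intr=55.7710 cont=53.8554 V=55.7710[EX]; j=1 S=108.8920 intr=22.0380 cont=25.5391 V=25.5391[hold]; j=2 S=157.7650 intr=0.0000 cont=5.4871 V=5.4871[hold]; j=3 S=228.5734 intr=0.0000 cont=0.0000 V=0.0000[hold]
k=2: j=0 S=90.4666 intr=40.4634 cont=40.2506 V=40.4634[EX]; j=1 S=131.0700 intr=0.0000 cont=15.4124 V=15.4124[hold]; j=2 S=189.8971 intr=0.0000 cont=2.7380 V=2.7380[hold]
k=1: j=0 S=108.8920 intr=22.0380 cont=27.6869 V=27.6869[hold]; j=1 S=157.7650 intr=0.0000 cont=9.0222 V=9.0222[hold]
k=0: j=0 S=131.0700 intr=0.0000 cont=18.2035 V=18.2035[hold]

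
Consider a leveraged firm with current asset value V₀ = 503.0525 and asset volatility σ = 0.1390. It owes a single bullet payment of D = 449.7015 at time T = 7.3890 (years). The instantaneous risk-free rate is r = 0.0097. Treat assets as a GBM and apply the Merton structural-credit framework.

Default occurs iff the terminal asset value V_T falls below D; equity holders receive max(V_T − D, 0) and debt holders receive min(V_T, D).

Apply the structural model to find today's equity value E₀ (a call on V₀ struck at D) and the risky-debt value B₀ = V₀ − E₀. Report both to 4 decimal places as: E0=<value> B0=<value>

Equity is a call on the firm's assets struck at D = 449.7015:
d₁ = [ln(V₀/D) + (r + σ²/2)T] / (σ√T)
   = [ln(503.0525/449.7015) + (0.0097 + 0.5·0.1390²)·7.3890] / (0.1390·√7.3890)
   = [0.112111 + 0.143055] / 0.377840 = 0.675327
d₂ = d₁ − σ√T = 0.675327 − 0.377840 = 0.297487
N(d₁) = 0.750266,  N(d₂) = 0.616953,  e^(−rT) = 0.930835
E₀ = V₀·N(d₁) − D·e^(−rT)·N(d₂)
   = 503.0525·0.750266 − 449.7015·0.930835·0.616953 = 119.168076
B₀ = V₀ − E₀ = 503.0525 − 119.168076 = 383.884424

E0=119.1681 B0=383.8844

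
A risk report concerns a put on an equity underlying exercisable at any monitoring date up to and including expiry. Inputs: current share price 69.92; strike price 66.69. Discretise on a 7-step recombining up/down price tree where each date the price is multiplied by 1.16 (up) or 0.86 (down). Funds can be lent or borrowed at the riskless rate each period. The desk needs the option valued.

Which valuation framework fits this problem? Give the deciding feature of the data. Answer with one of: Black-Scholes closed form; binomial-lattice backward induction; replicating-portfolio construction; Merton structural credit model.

Key observation: an American put (K = 66.69, S₀ = 69.92) on a 7-date tree has no closed form — the optimal stopping decision is embedded and must be resolved recursively from expiry.

framework: binomial-lattice backward induction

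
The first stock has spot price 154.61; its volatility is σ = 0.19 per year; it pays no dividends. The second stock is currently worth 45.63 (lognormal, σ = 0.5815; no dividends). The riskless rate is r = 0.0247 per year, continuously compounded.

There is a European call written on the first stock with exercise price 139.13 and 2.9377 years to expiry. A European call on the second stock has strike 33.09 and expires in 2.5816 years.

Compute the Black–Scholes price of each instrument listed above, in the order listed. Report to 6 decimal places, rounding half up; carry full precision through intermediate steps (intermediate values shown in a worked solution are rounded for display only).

[the first stock call K=139.13]
σ√T = 0.19·√2.9377 = 0.325655
d₁ = (ln(S/K) + (r+σ²/2)T) / (σ√T) = (ln(154.61/139.13) + (0.0247+0.19²/2)·2.9377) / 0.325655 = (0.105497 + 0.125587) / 0.325655 = 0.709597
d₂ = d₁ − σ√T = 0.709597 − 0.325655 = 0.383943
e^{−rT} = 0.930009
N(d₁) = 0.761023,  N(d₂) = 0.649490
price = S·N(d₁) − K·e^{−rT}·N(d₂) = 117.661784 − 84.038840 = 33.622943
[the second stock call K=33.09]
σ√T = 0.5815·√2.5816 = 0.934317
d₁ = (ln(S/K) + (r+σ²/2)T) / (σ√T) = (ln(45.63/33.09) + (0.0247+0.5815²/2)·2.5816) / 0.934317 = (0.321334 + 0.500240) / 0.934317 = 0.879331
d₂ = d₁ − σ√T = 0.879331 − 0.934317 = -0.054986
e^{−rT} = 0.938225
N(d₁) = 0.810389,  N(d₂) = 0.478075
price = S·N(d₁) − K·e^{−rT}·N(d₂) = 36.978054 − 14.842247 = 22.135807

price(the first stock call K=139.13) = 33.622943
price(the second stock call K=33.09) = 22.135807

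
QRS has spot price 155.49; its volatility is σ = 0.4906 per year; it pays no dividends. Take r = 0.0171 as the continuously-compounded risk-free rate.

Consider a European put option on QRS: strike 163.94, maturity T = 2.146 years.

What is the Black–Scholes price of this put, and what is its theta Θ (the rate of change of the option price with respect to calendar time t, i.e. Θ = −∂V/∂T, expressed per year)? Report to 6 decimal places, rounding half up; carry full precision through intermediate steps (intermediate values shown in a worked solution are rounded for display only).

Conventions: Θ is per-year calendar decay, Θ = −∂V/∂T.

price = 45.279465
Θ = -8.061348

σ√T = 0.4906·√2.146 = 0.718691
d₁ = (ln(S/K) + (r+σ²/2)T) / (σ√T) = (ln(155.49/163.94) + (0.0171+0.4906²/2)·2.146) / 0.718691 = (-0.052919 + 0.294955) / 0.718691 = 0.336773
d₂ = d₁ − σ√T = 0.336773 − 0.718691 = -0.381918
e^{−rT} = 0.963969
N(−d₁) = 0.368144,  N(−d₂) = 0.648739
Put price V = K·e^{−rT}·N(−d₂) − S·N(−d₁) = 102.522154 − 57.242689 = 45.279465
φ(d₁) = (1/√(2π))·e^{−d₁²/2} = 0.376949
Θ = −S·φ(d₁)·σ/(2√T) + r·K·e^{−rT}·N(−d₂) = −9.814477 + 1.753129 = -8.061348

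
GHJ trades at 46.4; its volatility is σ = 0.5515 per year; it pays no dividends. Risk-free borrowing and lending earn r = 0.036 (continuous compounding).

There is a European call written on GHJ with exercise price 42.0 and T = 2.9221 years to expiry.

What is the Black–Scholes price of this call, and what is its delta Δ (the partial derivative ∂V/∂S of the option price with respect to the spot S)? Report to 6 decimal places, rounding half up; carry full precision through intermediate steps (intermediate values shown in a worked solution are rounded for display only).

σ√T = 0.5515·√2.9221 = 0.942742
d₁ = (ln(S/K) + (r+σ²/2)T) / (σ√T) = (ln(46.4/42.0) + (0.036+0.5515²/2)·2.9221) / 0.942742 = (0.099630 + 0.549577) / 0.942742 = 0.688637
d₂ = d₁ − σ√T = 0.688637 − 0.942742 = -0.254106
e^{−rT} = 0.900148
N(d₁) = 0.754474,  N(d₂) = 0.399707
Call price V = S·N(d₁) − K·e^{−rT}·N(d₂) = 35.007596 − 15.111415 = 19.896181
Δ = N(d₁) = 0.754474

price = 19.896181
Δ = 0.754474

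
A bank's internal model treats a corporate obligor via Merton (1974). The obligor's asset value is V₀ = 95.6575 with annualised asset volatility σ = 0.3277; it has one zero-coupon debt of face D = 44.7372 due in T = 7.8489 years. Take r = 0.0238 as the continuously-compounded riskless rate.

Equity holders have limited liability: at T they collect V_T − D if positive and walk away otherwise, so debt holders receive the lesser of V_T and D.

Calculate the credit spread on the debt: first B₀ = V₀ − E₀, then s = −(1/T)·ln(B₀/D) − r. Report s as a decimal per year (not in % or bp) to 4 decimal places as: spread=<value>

Work the structural quantities from V₀ = 95.6575 against face 44.7372:
d₁ = [ln(V₀/D) + (r + σ²/2)T] / (σ√T)
   = [ln(95.6575/44.7372) + (0.0238 + 0.5·0.3277²)·7.8489] / (0.3277·√7.8489)
   = [0.759969 + 0.608240] / 0.918081 = 1.490292
d₂ = d₁ − σ√T = 1.490292 − 0.918081 = 0.572212
N(d₁) = 0.931926,  N(d₂) = 0.716411,  e^(−rT) = 0.829606
E₀ = V₀·N(d₁) − D·e^(−rT)·N(d₂)
   = 95.6575·0.931926 − 44.7372·0.829606·0.716411 = 62.556680
B₀ = V₀ − E₀ = 95.6575 − 62.556680 = 33.100820
spread = −(1/T)·ln(B₀/D) − r = −(1/7.8489)·ln(33.100820/44.7372) − 0.0238 = 0.01458083

spread=0.0146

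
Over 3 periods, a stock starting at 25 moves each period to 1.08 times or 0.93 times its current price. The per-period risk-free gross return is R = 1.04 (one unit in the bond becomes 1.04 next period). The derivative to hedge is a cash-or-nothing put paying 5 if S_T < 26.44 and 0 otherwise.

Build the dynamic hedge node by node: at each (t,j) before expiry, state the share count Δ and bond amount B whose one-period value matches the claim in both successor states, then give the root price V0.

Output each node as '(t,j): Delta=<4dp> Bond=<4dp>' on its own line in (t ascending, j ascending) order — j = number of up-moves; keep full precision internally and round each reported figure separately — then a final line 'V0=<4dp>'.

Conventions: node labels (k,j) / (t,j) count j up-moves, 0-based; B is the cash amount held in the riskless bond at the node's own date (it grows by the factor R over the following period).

Arbitrage-free pricing uses the up-move probability p* = (R−d)/(u−d) = 0.7333, discounting each step at R = 1.04.
Payoffs at expiry: V(3,0)=5.0000, V(3,1)=5.0000, V(3,2)=0.0000, V(3,3)=0.0000
Node (2,0) S=21.6225: V=(p*·5.0000+(1−p*)·5.0000)/1.04=4.8077; Δ=(5.0000−5.0000)/(23.3523−20.1089)=0.0000; B=V−Δ·S=4.8077
Node (2,1) S=25.1100: V=(p*·0.0000+(1−p*)·5.0000)/1.04=1.2821; Δ=(0.0000−5.0000)/(27.1188−23.3523)=-1.3275; B=V−Δ·S=34.6154
Node (2,2) S=29.1600: V=(p*·0.0000+(1−p*)·0.0000)/1.04=0.0000; Δ=(0.0000−0.0000)/(31.4928−27.1188)=0.0000; B=V−Δ·S=0.0000
Node (1,0) S=23.2500: V=(p*·1.2821+(1−p*)·4.8077)/1.04=2.1368; Δ=(1.2821−4.8077)/(25.1100−21.6225)=-1.0109; B=V−Δ·S=25.6410
Node (1,1) S=27.0000: V=(p*·0.0000+(1−p*)·1.2821)/1.04=0.3287; Δ=(0.0000−1.2821)/(29.1600−25.1100)=-0.3166; B=V−Δ·S=8.8757
Node (0,0) S=25.0000: V=(p*·0.3287+(1−p*)·2.1368)/1.04=0.7797; Δ=(0.3287−2.1368)/(27.0000−23.2500)=-0.4821; B=V−Δ·S=12.8332
As a check, the time-0 holding Δ(0,0)·S0 + B(0,0) comes to 0.7797 — exactly V0.

(0,0): Delta=-0.4821 Bond=12.8332
(1,0): Delta=-1.0109 Bond=25.6410
(1,1): Delta=-0.3166 Bond=8.8757
(2,0): Delta=0.0000 Bond=4.8077
(2,1): Delta=-1.3275 Bond=34.6154
(2,2): Delta=0.0000 Bond=0.0000
V0=0.7797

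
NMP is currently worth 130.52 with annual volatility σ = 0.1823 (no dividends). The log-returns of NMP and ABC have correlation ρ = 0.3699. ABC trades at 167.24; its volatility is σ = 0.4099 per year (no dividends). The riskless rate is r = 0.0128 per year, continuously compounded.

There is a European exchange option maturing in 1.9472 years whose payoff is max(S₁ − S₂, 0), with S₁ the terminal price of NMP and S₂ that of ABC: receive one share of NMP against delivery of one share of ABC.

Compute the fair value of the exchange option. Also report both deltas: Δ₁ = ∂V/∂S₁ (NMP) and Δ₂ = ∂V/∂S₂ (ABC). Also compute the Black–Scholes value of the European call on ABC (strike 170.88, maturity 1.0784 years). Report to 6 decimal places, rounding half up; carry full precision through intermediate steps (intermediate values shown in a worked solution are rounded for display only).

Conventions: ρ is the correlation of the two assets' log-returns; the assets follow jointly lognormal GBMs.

exchange price = 16.159171
Δ1 = 0.421356
Δ2 = -0.232219
price(ABC call K=170.88) = 27.652226

σ_eff = √(σ₁² + σ₂² − 2ρσ₁σ₂) = √(0.1823² + 0.4099² − 2·0.3699·0.1823·0.4099) = 0.382060
d₁ = (ln(S₁/S₂) + (q₂ − q₁ + σ_eff²/2)T) / (σ_eff√T) = (ln(130.52/167.24) + (0.0 − 0.0 + 0.072985)·1.9472) / 0.533135 = -0.198425
d₂ = d₁ − σ_eff√T = -0.198425 − 0.533135 = -0.731559
N(d₁) = 0.421356,  N(d₂) = 0.232219
V = S₁·e^{−q₁T}·N(d₁) − S₂·e^{−q₂T}·N(d₂) = 54.995434 − 38.836263 = 16.159171
Δ₁ = e^{−q₁T}·N(d₁) = 0.421356;  Δ₂ = −e^{−q₂T}·N(d₂) = -0.232219
[vanilla: ABC call K=170.88]
σ√T = 0.4099·√1.0784 = 0.425665
d₁ = (ln(S/K) + (r+σ²/2)T) / (σ√T) = (ln(167.24/170.88) + (0.0128+0.4099²/2)·1.0784) / 0.425665 = (-0.021532 + 0.104399) / 0.425665 = 0.194677
d₂ = d₁ − σ√T = 0.194677 − 0.425665 = -0.230988
e^{−rT} = 0.986291
N(d₁) = 0.577177,  N(d₂) = 0.408662
price = S·N(d₁) − K·e^{−rT}·N(d₂) = 96.527099 − 68.874873 = 27.652226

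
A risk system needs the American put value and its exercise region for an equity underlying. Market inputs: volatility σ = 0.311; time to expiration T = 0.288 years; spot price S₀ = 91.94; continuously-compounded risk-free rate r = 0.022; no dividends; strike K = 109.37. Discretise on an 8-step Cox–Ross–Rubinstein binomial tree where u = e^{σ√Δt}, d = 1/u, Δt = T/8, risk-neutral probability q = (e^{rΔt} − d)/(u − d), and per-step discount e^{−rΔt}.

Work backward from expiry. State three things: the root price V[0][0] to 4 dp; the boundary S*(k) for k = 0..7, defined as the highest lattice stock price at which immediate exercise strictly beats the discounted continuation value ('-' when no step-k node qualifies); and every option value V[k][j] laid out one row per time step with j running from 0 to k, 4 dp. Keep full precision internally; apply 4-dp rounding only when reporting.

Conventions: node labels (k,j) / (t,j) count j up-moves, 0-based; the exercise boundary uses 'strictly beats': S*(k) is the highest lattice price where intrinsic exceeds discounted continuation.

price = 18.4224
boundary = - - 81.7054 77.0236 81.7054 86.6718 91.9400 97.5285
tree:
18.4224
22.9069 13.8212
27.6646 18.0305 9.4965
32.3464 22.7351 13.2013 5.6861
36.7599 27.6646 17.6811 8.5964 2.6898
40.9205 32.3464 22.6982 12.5284 4.5497 0.7736
44.8428 36.7599 27.6646 17.4300 7.4868 1.5238 0.0000
48.5402 40.9205 32.3464 22.6982 11.8415 3.0018 0.0000 0.0000
52.0258 44.8428 36.7599 27.6646 17.4300 5.9134 0.0000 0.0000 0.0000

Δt=0.03600  u=1.06078  d=0.94270  q=0.49196  discount=0.99921
step 8 (expiry): payoffs max(K−S,0) = 52.0258 44.8428 36.7599 27.6646 17.4300 5.9134 0.0000 0.0000 0.0000
step 7: (k=7,j=0): S=60.8298, K−S=48.5402, hold=48.4536 ⇒ V=48.5402 exercise | (k=7,j=1): S=68.4495, K−S=40.9205, hold=40.8340 ⇒ V=40.9205 exercise | (k=7,j=2): S=77.0236, K−S=32.3464, hold=32.2598 ⇒ V=32.3464 exercise | (k=7,j=3): S=86.6718, K−S=22.6982, hold=22.6117 ⇒ V=22.6982 exercise | (k=7,j=4): S=97.5285, K−S=11.8415, hold=11.7549 ⇒ V=11.8415 exercise | (k=7,j=5): S=109.7451, K−S=0.0000, hold=3.0018 ⇒ V=3.0018 continue | (k=7,j=6): S=123.4920, K−S=0.0000, hold=0.0000 ⇒ V=0.0000 continue | (k=7,j=7): S=138.9609, K−S=0.0000, hold=0.0000 ⇒ V=0.0000 continue  boundary S*=97.5285
step 6: (k=6,j=0): S=64.5272, K−S=44.8428, hold=44.7562 ⇒ V=44.8428 exercise | (k=6,j=1): S=72.6101, K−S=36.7599, hold=36.6733 ⇒ V=36.7599 exercise | (k=6,j=2): S=81.7054, K−S=27.6646, hold=27.5780 ⇒ V=27.6646 exercise | (k=6,j=3): S=91.9400, K−S=17.4300, hold=17.3434 ⇒ V=17.4300 exercise | (k=6,j=4): S=103.4566, K−S=5.9134, hold=7.4868 ⇒ V=7.4868 continue | (k=6,j=5): S=116.4158, K−S=0.0000, hold=1.5238 ⇒ V=1.5238 continue | (k=6,j=6): S=130.9984, K−S=0.0000, hold=0.0000 ⇒ V=0.0000 continue  boundary S*=91.9400
step 5: (k=5,j=0): S=68.4495, K−S=40.9205, hold=40.8340 ⇒ V=40.9205 exercise | (k=5,j=1): S=77.0236, K−S=32.3464, hold=32.2598 ⇒ V=32.3464 exercise | (k=5,j=2): S=86.6718, K−S=22.6982, hold=22.6117 ⇒ V=22.6982 exercise | (k=5,j=3): S=97.5285, K−S=11.8415, hold=12.5284 ⇒ V=12.5284 continue | (k=5,j=4): S=109.7451, K−S=0.0000, hold=4.5497 ⇒ V=4.5497 continue | (k=5,j=5): S=123.4920, K−S=0.0000, hold=0.7736 ⇒ V=0.7736 continue  boundary S*=86.6718
step 4: (k=4,j=0): S=72.6101, K−S=36.7599, hold=36.6733 ⇒ V=36.7599 exercise | (k=4,j=1): S=81.7054, K−S=27.6646, hold=27.5780 ⇒ V=27.6646 exercise | (k=4,j=2): S=91.9400, K−S=17.4300, hold=17.6811 ⇒ V=17.6811 continue | (k=4,j=3): S=103.4566, K−S=5.9134, hold=8.5964 ⇒ V=8.5964 continue | (k=4,j=4): S=116.4158, K−S=0.0000, hold=2.6898 ⇒ V=2.6898 continue  boundary S*=81.7054
step 3: (k=3,j=0): S=77.0236, K−S=32.3464, hold=32.2598 ⇒ V=32.3464 exercise | (k=3,j=1): S=86.6718, K−S=22.6982, hold=22.7351 ⇒ V=22.7351 continue | (k=3,j=2): S=97.5285, K−S=11.8415, hold=13.2013 ⇒ V=13.2013 continue | (k=3,j=3): S=109.7451, K−S=0.0000, hold=5.6861 ⇒ V=5.6861 continue  boundary S*=77.0236
step 2: (k=2,j=0): S=81.7054, K−S=27.6646, hold=27.5961 ⇒ V=27.6646 exercise | (k=2,j=1): S=91.9400, K−S=17.4300, hold=18.0305 ⇒ V=18.0305 continue | (k=2,j=2): S=103.4566, K−S=5.9134, hold=9.4965 ⇒ V=9.4965 continue  boundary S*=81.7054
step 1: (k=1,j=0): S=86.6718, K−S=22.6982, hold=22.9069 ⇒ V=22.9069 continue | (k=1,j=1): S=97.5285, K−S=11.8415, hold=13.8212 ⇒ V=13.8212 continue  boundary S*=-
step 0: (k=0,j=0): S=91.9400, K−S=17.4300, hold=18.4224 ⇒ V=18.4224 continue  boundary S*=-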